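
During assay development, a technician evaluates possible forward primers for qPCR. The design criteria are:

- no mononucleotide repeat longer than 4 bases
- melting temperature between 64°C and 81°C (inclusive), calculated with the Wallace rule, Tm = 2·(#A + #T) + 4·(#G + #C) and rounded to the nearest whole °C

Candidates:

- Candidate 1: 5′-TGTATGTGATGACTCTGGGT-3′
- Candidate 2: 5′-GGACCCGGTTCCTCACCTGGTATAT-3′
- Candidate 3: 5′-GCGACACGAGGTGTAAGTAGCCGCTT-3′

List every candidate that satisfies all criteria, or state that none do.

Candidate 2 only.

Candidate 1 (20 nt, A=3 T=8 G=7 C=2): longest run = 3 ✓; Tm = 2·11 + 4·9 = 58°C, outside 64–81°C ✗ — fails.
Candidate 2 (25 nt, A=4 T=7 G=6 C=8): longest run = 3 ✓; Tm = 2·11 + 4·14 = 78°C ✓ — passes.
Candidate 3 (26 nt, A=6 T=5 G=9 C=6): longest run = 2 ✓; Tm = 2·11 + 4·15 = 82°C, outside 64–81°C ✗ — fails.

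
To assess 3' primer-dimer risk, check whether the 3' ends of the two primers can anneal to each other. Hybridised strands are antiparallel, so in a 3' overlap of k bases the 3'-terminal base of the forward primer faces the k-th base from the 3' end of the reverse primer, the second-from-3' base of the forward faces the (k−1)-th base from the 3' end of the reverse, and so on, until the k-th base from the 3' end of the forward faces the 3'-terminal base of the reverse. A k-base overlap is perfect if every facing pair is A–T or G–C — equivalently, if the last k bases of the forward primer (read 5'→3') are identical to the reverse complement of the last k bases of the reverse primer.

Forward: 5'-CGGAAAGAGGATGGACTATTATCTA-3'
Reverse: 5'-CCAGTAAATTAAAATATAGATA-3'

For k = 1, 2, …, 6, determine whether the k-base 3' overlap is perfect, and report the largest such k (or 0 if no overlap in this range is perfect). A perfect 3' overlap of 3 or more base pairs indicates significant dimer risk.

Longest perfect overlap: 6 complementary base pairs; significant dimer risk (threshold 3).

Last 6 bases (5'→3') — forward …TATCTA, reverse …TAGATA.
Reverse complement of the reverse primer's last 6 bases: TATCTA; its first k bases are the reverse complement of the reverse primer's last k bases, so a perfect k-base overlap needs the forward primer's last k bases to equal them.
Comparing (forward last k vs required): k=1: A vs T ✗; k=2: TA vs TA ✓; k=3: CTA vs TAT ✗; k=4: TCTA vs TATC ✗; k=5: ATCTA vs TATCT ✗; k=6: TATCTA vs TATCTA ✓.
Perfect overlaps at k = 2, 6; the largest is 6.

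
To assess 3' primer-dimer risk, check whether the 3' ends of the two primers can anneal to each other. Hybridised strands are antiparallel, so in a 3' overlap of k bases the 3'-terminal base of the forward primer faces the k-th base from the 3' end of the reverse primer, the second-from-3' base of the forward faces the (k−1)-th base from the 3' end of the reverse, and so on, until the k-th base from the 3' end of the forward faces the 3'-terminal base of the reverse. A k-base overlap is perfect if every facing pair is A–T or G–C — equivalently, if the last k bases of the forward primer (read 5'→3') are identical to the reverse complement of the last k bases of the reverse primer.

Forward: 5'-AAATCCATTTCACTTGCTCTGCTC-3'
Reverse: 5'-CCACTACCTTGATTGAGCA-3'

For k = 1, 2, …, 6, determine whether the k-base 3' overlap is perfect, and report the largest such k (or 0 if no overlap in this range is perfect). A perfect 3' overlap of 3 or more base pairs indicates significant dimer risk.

Last 6 bases (5'→3') — forward …CTGCTC, reverse …TGAGCA.
Reverse complement of the reverse primer's last 6 bases: TGCTCA; its first k bases are the reverse complement of the reverse primer's last k bases, so a perfect k-base overlap needs the forward primer's last k bases to equal them.
Comparing (forward last k vs required): k=1: C vs T ✗; k=2: TC vs TG ✗; k=3: CTC vs TGC ✗; k=4: GCTC vs TGCT ✗; k=5: TGCTC vs TGCTC ✓; k=6: CTGCTC vs TGCTCA ✗.
Only k = 5 is perfect, so the longest perfect 3' overlap is 5.

Longest perfect overlap: 5 complementary base pairs; significant dimer risk (threshold 3).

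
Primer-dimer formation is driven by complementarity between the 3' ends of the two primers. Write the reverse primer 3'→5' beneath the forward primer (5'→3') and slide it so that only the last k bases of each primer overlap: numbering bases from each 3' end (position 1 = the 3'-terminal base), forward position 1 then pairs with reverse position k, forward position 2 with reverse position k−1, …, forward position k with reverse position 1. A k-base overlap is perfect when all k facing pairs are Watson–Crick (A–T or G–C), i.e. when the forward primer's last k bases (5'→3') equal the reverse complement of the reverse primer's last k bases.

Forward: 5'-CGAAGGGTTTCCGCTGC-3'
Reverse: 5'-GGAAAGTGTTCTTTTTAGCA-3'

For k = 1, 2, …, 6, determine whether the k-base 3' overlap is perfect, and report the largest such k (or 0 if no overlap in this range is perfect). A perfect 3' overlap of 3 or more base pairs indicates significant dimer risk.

Last 6 bases (5'→3') — forward …CGCTGC, reverse …TTAGCA.
Reverse complement of the reverse primer's last 6 bases: TGCTAA; its first k bases are the reverse complement of the reverse primer's last k bases, so a perfect k-base overlap needs the forward primer's last k bases to equal them.
Comparing (forward last k vs required): k=1: C vs T ✗; k=2: GC vs TG ✗; k=3: TGC vs TGC ✓; k=4: CTGC vs TGCT ✗; k=5: GCTGC vs TGCTA ✗; k=6: CGCTGC vs TGCTAA ✗.
Only k = 3 is perfect, so the longest perfect 3' overlap is 3.

Longest perfect overlap: 3 complementary base pairs; significant dimer risk (threshold 3).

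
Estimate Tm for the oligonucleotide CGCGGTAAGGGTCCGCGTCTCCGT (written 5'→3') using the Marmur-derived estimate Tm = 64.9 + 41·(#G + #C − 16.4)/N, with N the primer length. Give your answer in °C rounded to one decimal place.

Base counts: A=2, T=5, G=9, C=8; G+C = 17, N = 24.
Tm = 64.9 + 41·(17 − 16.4)/24 = 64.9 + 24.60/24 = 65.9°C.

65.9°C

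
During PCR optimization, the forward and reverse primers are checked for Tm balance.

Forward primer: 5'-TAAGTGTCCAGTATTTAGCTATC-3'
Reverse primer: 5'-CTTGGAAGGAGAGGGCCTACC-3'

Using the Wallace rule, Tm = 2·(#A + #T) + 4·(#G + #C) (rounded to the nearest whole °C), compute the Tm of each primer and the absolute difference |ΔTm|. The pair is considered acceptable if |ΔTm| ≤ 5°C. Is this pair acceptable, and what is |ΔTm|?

Forward: A=6 T=9 G=4 C=4 → Tm = 2·15 + 4·8 = 62°C.
Reverse: A=5 T=3 G=8 C=5 → Tm = 2·8 + 4·13 = 68°C.
|ΔTm| = |62 − 68| = 6°C, > 5°C.

|ΔTm| = 6°C; the pair is not acceptable.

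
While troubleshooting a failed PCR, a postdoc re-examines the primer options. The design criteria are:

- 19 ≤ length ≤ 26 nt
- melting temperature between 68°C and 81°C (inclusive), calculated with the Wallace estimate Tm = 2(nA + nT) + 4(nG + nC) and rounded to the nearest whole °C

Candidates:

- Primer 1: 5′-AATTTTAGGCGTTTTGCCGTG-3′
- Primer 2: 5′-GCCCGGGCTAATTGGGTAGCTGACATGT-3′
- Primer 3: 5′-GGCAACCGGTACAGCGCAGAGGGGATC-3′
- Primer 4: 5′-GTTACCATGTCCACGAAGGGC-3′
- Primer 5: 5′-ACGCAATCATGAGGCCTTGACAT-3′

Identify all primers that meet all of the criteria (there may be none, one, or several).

Primer 5 only.

Primer 1 (21 nt, A=3 T=9 G=6 C=3): length 21 ✓; Tm = 2·12 + 4·9 = 60°C, outside 68–81°C ✗ — fails.
Primer 2 (28 nt, A=5 T=7 G=10 C=6): length 28, outside 19–26 ✗; Tm = 2·12 + 4·16 = 88°C, outside 68–81°C ✗ — fails.
Primer 3 (27 nt, A=7 T=2 G=11 C=7): length 27, outside 19–26 ✗; Tm = 2·9 + 4·18 = 90°C, outside 68–81°C ✗ — fails.
Primer 4 (21 nt, A=5 T=4 G=6 C=6): length 21 ✓; Tm = 2·9 + 4·12 = 66°C, outside 68–81°C ✗ — fails.
Primer 5 (23 nt, A=7 T=5 G=5 C=6): length 23 ✓; Tm = 2·12 + 4·11 = 68°C ✓ — passes.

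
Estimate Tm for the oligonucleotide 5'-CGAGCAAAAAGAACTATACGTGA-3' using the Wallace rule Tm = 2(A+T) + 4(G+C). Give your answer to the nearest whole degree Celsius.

Base counts: A=11, T=3, G=5, C=4 (length 23).
Tm = 2·(11+3) + 4·(5+4) = 2·14 + 4·9 = 28 + 36 = 64°C.

64°C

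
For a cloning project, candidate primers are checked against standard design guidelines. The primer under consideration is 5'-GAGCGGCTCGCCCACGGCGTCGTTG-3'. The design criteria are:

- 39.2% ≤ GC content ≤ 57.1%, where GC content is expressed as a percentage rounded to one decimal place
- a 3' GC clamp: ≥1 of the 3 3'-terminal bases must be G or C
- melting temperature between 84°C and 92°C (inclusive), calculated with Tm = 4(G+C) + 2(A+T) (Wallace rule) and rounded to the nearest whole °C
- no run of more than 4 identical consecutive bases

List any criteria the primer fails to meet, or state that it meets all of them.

Base counts: A=2, T=4, G=10, C=9 (length 25).
GC content: GC 19/25 = 76.0%, outside 39.2–57.1% ✗
GC clamp: 3' end TTG has 1 G/C ✓
Tm: Tm = 2·6 + 4·19 = 88°C ✓
homopolymer run: longest run = 3 ✓

Fails: GC content.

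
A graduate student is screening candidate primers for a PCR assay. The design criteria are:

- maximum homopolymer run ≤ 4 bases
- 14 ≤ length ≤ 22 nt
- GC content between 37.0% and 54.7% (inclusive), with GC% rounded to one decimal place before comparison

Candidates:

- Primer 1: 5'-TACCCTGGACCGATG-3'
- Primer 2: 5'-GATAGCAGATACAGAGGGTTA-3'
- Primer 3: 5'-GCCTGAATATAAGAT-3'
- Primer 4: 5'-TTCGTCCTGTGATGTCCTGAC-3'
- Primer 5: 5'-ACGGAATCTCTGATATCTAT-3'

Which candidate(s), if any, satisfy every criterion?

Primer 1 (15 nt, A=3 T=3 G=4 C=5): longest run = 3 ✓; length 15 ✓; GC 9/15 = 60.0%, outside 37.0–54.7% ✗ — fails.
Primer 2 (21 nt, A=8 T=4 G=7 C=2): longest run = 3 ✓; length 21 ✓; GC 9/21 = 42.9% ✓ — passes.
Primer 3 (15 nt, A=6 T=4 G=3 C=2): longest run = 2 ✓; length 15 ✓; GC 5/15 = 33.3%, outside 37.0–54.7% ✗ — fails.
Primer 4 (21 nt, A=2 T=8 G=5 C=6): longest run = 2 ✓; length 21 ✓; GC 11/21 = 52.4% ✓ — passes.
Primer 5 (20 nt, A=6 T=7 G=3 C=4): longest run = 2 ✓; length 20 ✓; GC 7/20 = 35.0%, outside 37.0–54.7% ✗ — fails.

Primer 2 and Primer 4.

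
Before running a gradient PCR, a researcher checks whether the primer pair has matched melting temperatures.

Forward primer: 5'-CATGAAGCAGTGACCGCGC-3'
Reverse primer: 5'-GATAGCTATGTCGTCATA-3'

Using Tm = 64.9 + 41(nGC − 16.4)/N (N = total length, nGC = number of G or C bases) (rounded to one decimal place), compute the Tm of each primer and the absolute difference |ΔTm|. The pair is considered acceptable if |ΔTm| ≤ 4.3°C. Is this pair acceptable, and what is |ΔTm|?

|ΔTm| = 11.9°C; the pair is not acceptable.

Forward: G+C = 12, N = 19 → Tm = 64.9 + 41·(12 − 16.4)/19 = 55.4°C.
Reverse: G+C = 7, N = 18 → Tm = 64.9 + 41·(7 − 16.4)/18 = 43.5°C.
|ΔTm| = |55.4 − 43.5| = 11.9°C, > 4.3°C.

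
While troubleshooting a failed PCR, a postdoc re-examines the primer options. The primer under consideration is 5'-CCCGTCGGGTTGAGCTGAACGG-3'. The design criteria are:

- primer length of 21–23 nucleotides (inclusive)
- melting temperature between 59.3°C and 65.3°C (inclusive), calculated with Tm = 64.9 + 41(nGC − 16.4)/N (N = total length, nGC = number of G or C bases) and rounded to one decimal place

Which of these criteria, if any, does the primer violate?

Base counts: A=3, T=4, G=9, C=6 (length 22).
length: length 22 ✓
Tm: Tm = 64.9 + 41·(15 − 16.4)/22 = 62.3°C ✓

Meets all criteria.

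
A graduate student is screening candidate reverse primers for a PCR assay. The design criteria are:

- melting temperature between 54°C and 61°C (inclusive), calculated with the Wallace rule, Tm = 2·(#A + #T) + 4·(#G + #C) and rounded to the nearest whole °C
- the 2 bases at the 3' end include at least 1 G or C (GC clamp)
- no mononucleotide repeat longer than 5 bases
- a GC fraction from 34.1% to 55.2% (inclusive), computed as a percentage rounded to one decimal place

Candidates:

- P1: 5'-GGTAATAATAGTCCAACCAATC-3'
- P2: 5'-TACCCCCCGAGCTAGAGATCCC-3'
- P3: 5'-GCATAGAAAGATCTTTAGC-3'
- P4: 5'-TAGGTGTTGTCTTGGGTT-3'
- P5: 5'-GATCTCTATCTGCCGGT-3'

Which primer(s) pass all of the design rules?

P1 (22 nt, A=9 T=5 G=3 C=5): Tm = 2·14 + 4·8 = 60°C ✓; 3' end TC has 1 G/C ✓; longest run = 2 ✓; GC 8/22 = 36.4% ✓ — passes.
P2 (22 nt, A=5 T=3 G=4 C=10): Tm = 2·8 + 4·14 = 72°C, outside 54–61°C ✗; 3' end CC has 2 G/C ✓; longest run = 6, exceeds 5 ✗; GC 14/22 = 63.6%, outside 34.1–55.2% ✗ — fails.
P3 (19 nt, A=7 T=5 G=4 C=3): Tm = 2·12 + 4·7 = 52°C, outside 54–61°C ✗; 3' end GC has 2 G/C ✓; longest run = 3 ✓; GC 7/19 = 36.8% ✓ — fails.
P4 (18 nt, A=1 T=9 G=7 C=1): Tm = 2·10 + 4·8 = 52°C, outside 54–61°C ✗; 3' end TT has 0 G/C, need ≥1 ✗; longest run = 3 ✓; GC 8/18 = 44.4% ✓ — fails.
P5 (17 nt, A=2 T=6 G=4 C=5): Tm = 2·8 + 4·9 = 52°C, outside 54–61°C ✗; 3' end GT has 1 G/C ✓; longest run = 2 ✓; GC 9/17 = 52.9% ✓ — fails.

P1 only.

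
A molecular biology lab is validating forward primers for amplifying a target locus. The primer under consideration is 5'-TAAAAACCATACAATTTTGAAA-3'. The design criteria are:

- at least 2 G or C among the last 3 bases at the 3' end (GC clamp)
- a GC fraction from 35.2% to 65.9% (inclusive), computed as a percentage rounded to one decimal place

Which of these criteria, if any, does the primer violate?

Fails: GC clamp, GC content.

Base counts: A=12, T=6, G=1, C=3 (length 22).
GC clamp: 3' end AAA has 0 G/C, need ≥2 ✗
GC content: GC 4/22 = 18.2%, outside 35.2–65.9% ✗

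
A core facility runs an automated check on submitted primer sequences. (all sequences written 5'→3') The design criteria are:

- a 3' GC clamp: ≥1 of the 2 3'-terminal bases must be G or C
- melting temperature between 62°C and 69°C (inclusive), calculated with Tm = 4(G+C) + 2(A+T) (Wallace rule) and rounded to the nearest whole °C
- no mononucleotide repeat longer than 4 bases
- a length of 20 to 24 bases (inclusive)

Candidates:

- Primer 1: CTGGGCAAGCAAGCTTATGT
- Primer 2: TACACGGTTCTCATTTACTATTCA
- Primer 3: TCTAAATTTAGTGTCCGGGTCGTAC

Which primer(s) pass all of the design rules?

Primer 1 (20 nt, A=5 T=5 G=6 C=4): 3' end GT has 1 G/C ✓; Tm = 2·10 + 4·10 = 60°C, outside 62–69°C ✗; longest run = 3 ✓; length 20 ✓ — fails.
Primer 2 (24 nt, A=6 T=10 G=2 C=6): 3' end CA has 1 G/C ✓; Tm = 2·16 + 4·8 = 64°C ✓; longest run = 3 ✓; length 24 ✓ — passes.
Primer 3 (25 nt, A=5 T=9 G=6 C=5): 3' end AC has 1 G/C ✓; Tm = 2·14 + 4·11 = 72°C, outside 62–69°C ✗; longest run = 3 ✓; length 25, outside 20–24 ✗ — fails.

Primer 2 only.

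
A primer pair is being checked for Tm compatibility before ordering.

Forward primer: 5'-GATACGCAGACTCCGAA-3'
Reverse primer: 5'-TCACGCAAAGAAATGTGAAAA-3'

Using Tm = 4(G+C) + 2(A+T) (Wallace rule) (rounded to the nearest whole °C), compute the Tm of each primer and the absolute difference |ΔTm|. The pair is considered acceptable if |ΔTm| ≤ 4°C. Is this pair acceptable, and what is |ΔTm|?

Forward: A=6 T=2 G=4 C=5 → Tm = 2·8 + 4·9 = 52°C.
Reverse: A=11 T=3 G=4 C=3 → Tm = 2·14 + 4·7 = 56°C.
|ΔTm| = |52 − 56| = 4°C, ≤ 4°C.

|ΔTm| = 4°C; the pair is acceptable.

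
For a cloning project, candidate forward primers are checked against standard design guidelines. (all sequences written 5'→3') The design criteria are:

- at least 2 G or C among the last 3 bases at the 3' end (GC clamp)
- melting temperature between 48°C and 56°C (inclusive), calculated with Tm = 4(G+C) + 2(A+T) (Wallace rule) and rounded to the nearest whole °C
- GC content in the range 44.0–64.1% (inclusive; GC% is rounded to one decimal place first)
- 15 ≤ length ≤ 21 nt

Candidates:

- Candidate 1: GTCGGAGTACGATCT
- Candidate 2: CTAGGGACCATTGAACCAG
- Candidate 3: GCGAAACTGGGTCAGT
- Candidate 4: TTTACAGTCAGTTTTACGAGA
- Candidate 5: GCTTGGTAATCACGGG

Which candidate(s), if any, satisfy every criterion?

Candidate 5 only.

Candidate 1 (15 nt, A=3 T=4 G=5 C=3): 3' end TCT has 1 G/C, need ≥2 ✗; Tm = 2·7 + 4·8 = 46°C, outside 48–56°C ✗; GC 8/15 = 53.3% ✓; length 15 ✓ — fails.
Candidate 2 (19 nt, A=6 T=3 G=5 C=5): 3' end CAG has 2 G/C ✓; Tm = 2·9 + 4·10 = 58°C, outside 48–56°C ✗; GC 10/19 = 52.6% ✓; length 19 ✓ — fails.
Candidate 3 (16 nt, A=4 T=3 G=6 C=3): 3' end AGT has 1 G/C, need ≥2 ✗; Tm = 2·7 + 4·9 = 50°C ✓; GC 9/16 = 56.3% ✓; length 16 ✓ — fails.
Candidate 4 (21 nt, A=6 T=8 G=4 C=3): 3' end AGA has 1 G/C, need ≥2 ✗; Tm = 2·14 + 4·7 = 56°C ✓; GC 7/21 = 33.3%, outside 44.0–64.1% ✗; length 21 ✓ — fails.
Candidate 5 (16 nt, A=3 T=4 G=6 C=3): 3' end GGG has 3 G/C ✓; Tm = 2·7 + 4·9 = 50°C ✓; GC 9/16 = 56.3% ✓; length 16 ✓ — passes.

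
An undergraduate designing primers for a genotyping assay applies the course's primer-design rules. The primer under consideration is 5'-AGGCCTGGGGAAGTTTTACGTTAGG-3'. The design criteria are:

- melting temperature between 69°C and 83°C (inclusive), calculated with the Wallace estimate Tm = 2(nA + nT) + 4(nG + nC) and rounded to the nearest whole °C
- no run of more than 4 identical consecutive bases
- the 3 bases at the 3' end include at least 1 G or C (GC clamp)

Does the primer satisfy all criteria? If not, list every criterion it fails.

Base counts: A=5, T=7, G=10, C=3 (length 25).
Tm: Tm = 2·12 + 4·13 = 76°C ✓
homopolymer run: longest run = 4 ✓
GC clamp: 3' end AGG has 2 G/C ✓

Meets all criteria.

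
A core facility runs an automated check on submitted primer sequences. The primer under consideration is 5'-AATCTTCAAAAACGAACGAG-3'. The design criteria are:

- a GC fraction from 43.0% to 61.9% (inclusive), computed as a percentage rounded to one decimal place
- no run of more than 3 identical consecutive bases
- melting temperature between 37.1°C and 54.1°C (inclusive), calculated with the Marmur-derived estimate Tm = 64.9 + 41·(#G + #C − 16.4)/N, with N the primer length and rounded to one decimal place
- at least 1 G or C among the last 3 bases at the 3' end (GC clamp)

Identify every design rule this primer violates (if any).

Fails: GC content, homopolymer run.

Base counts: A=10, T=3, G=3, C=4 (length 20).
GC content: GC 7/20 = 35.0%, outside 43.0–61.9% ✗
homopolymer run: longest run = 5, exceeds 3 ✗
Tm: Tm = 64.9 + 41·(7 − 16.4)/20 = 45.6°C ✓
GC clamp: 3' end GAG has 2 G/C ✓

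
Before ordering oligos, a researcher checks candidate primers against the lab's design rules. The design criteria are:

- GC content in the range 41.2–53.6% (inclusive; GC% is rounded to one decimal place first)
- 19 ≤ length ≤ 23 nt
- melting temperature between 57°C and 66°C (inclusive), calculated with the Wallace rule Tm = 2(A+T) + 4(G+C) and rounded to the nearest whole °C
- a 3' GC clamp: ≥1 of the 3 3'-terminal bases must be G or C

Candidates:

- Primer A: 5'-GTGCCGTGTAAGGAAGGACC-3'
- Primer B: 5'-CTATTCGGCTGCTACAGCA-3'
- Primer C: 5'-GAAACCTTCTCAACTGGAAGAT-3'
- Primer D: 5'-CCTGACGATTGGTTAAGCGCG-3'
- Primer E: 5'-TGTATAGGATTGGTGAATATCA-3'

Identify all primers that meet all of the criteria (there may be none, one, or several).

Primer B only.

Primer A (20 nt, A=5 T=3 G=8 C=4): GC 12/20 = 60.0%, outside 41.2–53.6% ✗; length 20 ✓; Tm = 2·8 + 4·12 = 64°C ✓; 3' end ACC has 2 G/C ✓ — fails.
Primer B (19 nt, A=4 T=5 G=4 C=6): GC 10/19 = 52.6% ✓; length 19 ✓; Tm = 2·9 + 4·10 = 58°C ✓; 3' end GCA has 2 G/C ✓ — passes.
Primer C (22 nt, A=8 T=5 G=4 C=5): GC 9/22 = 40.9%, outside 41.2–53.6% ✗; length 22 ✓; Tm = 2·13 + 4·9 = 62°C ✓; 3' end GAT has 1 G/C ✓ — fails.
Primer D (21 nt, A=4 T=5 G=7 C=5): GC 12/21 = 57.1%, outside 41.2–53.6% ✗; length 21 ✓; Tm = 2·9 + 4·12 = 66°C ✓; 3' end GCG has 3 G/C ✓ — fails.
Primer E (22 nt, A=7 T=8 G=6 C=1): GC 7/22 = 31.8%, outside 41.2–53.6% ✗; length 22 ✓; Tm = 2·15 + 4·7 = 58°C ✓; 3' end TCA has 1 G/C ✓ — fails.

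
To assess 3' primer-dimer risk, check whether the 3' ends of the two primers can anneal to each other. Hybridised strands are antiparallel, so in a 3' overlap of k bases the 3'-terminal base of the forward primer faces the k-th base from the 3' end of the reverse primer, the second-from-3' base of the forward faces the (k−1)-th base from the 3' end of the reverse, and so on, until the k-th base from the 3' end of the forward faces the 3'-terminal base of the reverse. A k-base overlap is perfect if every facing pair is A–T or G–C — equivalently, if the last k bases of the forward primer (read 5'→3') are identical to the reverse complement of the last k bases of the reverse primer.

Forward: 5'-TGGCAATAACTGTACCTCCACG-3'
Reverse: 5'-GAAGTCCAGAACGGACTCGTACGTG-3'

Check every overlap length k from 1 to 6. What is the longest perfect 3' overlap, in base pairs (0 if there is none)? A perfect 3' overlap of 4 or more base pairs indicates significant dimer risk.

Last 6 bases (5'→3') — forward …TCCACG, reverse …TACGTG.
Reverse complement of the reverse primer's last 6 bases: CACGTA; its first k bases are the reverse complement of the reverse primer's last k bases, so a perfect k-base overlap needs the forward primer's last k bases to equal them.
Comparing (forward last k vs required): k=1: G vs C ✗; k=2: CG vs CA ✗; k=3: ACG vs CAC ✗; k=4: CACG vs CACG ✓; k=5: CCACG vs CACGT ✗; k=6: TCCACG vs CACGTA ✗.
Only k = 4 is perfect, so the longest perfect 3' overlap is 4.

Longest perfect overlap: 4 complementary base pairs; significant dimer risk (threshold 4).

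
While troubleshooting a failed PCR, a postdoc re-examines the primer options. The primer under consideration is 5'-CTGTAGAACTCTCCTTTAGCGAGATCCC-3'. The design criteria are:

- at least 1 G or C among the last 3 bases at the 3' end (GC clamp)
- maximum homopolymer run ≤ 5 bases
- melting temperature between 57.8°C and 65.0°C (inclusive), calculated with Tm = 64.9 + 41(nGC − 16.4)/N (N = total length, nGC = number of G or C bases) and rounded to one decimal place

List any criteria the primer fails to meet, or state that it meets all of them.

Base counts: A=6, T=8, G=5, C=9 (length 28).
GC clamp: 3' end CCC has 3 G/C ✓
homopolymer run: longest run = 3 ✓
Tm: Tm = 64.9 + 41·(14 − 16.4)/28 = 61.4°C ✓

Meets all criteria.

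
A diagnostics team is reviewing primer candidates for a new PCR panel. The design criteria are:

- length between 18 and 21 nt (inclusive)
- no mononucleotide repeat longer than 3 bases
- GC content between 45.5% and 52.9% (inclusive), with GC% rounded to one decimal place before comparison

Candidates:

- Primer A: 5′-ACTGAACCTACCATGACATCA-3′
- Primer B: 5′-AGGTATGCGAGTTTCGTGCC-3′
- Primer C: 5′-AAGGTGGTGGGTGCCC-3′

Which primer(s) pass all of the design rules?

None of the candidates satisfy all criteria.

Primer A (21 nt, A=8 T=4 G=2 C=7): length 21 ✓; longest run = 2 ✓; GC 9/21 = 42.9%, outside 45.5–52.9% ✗ — fails.
Primer B (20 nt, A=3 T=6 G=7 C=4): length 20 ✓; longest run = 3 ✓; GC 11/20 = 55.0%, outside 45.5–52.9% ✗ — fails.
Primer C (16 nt, A=2 T=3 G=8 C=3): length 16, outside 18–21 ✗; longest run = 3 ✓; GC 11/16 = 68.8%, outside 45.5–52.9% ✗ — fails.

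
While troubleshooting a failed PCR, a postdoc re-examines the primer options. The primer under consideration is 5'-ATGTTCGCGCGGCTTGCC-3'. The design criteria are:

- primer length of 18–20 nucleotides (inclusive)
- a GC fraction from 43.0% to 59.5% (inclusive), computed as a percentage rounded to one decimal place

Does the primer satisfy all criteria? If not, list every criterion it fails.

Base counts: A=1, T=5, G=6, C=6 (length 18).
length: length 18 ✓
GC content: GC 12/18 = 66.7%, outside 43.0–59.5% ✗

Fails: GC content.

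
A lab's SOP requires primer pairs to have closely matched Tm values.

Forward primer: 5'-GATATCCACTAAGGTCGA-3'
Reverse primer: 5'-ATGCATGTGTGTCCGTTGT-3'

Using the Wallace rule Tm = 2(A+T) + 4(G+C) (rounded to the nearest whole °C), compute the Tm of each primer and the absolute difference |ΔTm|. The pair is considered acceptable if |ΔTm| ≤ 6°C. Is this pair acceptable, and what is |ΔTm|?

Forward: A=6 T=4 G=4 C=4 → Tm = 2·10 + 4·8 = 52°C.
Reverse: A=2 T=8 G=6 C=3 → Tm = 2·10 + 4·9 = 56°C.
|ΔTm| = |52 − 56| = 4°C, ≤ 6°C.

|ΔTm| = 4°C; the pair is acceptable.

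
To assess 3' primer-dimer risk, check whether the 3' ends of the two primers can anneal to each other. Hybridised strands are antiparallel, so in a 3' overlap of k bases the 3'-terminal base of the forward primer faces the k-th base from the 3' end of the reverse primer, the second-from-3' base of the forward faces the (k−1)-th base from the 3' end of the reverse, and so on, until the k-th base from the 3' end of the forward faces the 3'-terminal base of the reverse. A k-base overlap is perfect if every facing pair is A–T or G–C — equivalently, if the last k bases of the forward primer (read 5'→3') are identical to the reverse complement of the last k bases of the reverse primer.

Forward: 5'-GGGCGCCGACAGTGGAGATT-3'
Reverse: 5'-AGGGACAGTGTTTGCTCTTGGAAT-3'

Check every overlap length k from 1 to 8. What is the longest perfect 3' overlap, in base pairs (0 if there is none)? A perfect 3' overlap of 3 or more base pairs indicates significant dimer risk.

Last 8 bases (5'→3') — forward …TGGAGATT, reverse …CTTGGAAT.
Reverse complement of the reverse primer's last 8 bases: ATTCCAAG; its first k bases are the reverse complement of the reverse primer's last k bases, so a perfect k-base overlap needs the forward primer's last k bases to equal them.
Comparing (forward last k vs required): k=1: T vs A ✗; k=2: TT vs AT ✗; k=3: ATT vs ATT ✓; k=4: GATT vs ATTC ✗; k=5: AGATT vs ATTCC ✗; k=6: GAGATT vs ATTCCA ✗; k=7: GGAGATT vs ATTCCAA ✗; k=8: TGGAGATT vs ATTCCAAG ✗.
Only k = 3 is perfect, so the longest perfect 3' overlap is 3.

Longest perfect overlap: 3 complementary base pairs; significant dimer risk (threshold 3).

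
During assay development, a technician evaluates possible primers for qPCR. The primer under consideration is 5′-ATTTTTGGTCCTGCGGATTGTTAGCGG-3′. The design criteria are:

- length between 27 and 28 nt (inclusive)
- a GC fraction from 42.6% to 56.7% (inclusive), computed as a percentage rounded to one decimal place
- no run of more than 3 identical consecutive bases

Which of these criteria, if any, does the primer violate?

Fails: homopolymer run.

Base counts: A=3, T=11, G=9, C=4 (length 27).
length: length 27 ✓
GC content: GC 13/27 = 48.1% ✓
homopolymer run: longest run = 5, exceeds 3 ✗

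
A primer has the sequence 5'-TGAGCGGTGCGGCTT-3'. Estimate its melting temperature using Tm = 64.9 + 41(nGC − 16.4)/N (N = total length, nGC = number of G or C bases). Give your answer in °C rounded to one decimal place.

47.4°C

Base counts: A=1, T=4, G=7, C=3; G+C = 10, N = 15.
Tm = 64.9 + 41·(10 − 16.4)/15 = 64.9 + -262.40/15 = 47.4°C.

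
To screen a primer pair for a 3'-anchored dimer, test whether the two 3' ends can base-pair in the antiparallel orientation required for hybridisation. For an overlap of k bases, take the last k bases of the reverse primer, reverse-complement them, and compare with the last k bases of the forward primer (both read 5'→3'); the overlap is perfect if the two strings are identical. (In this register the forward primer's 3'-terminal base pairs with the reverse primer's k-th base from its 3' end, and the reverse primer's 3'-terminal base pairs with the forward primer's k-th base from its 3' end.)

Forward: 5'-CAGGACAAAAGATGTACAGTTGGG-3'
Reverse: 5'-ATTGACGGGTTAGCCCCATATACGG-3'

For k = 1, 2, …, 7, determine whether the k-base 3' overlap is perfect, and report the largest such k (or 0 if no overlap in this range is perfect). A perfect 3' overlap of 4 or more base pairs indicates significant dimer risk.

Last 7 bases (5'→3') — forward …AGTTGGG, reverse …TATACGG.
Reverse complement of the reverse primer's last 7 bases: CCGTATA; its first k bases are the reverse complement of the reverse primer's last k bases, so a perfect k-base overlap needs the forward primer's last k bases to equal them.
Comparing (forward last k vs required): k=1: G vs C ✗; k=2: GG vs CC ✗; k=3: GGG vs CCG ✗; k=4: TGGG vs CCGT ✗; k=5: TTGGG vs CCGTA ✗; k=6: GTTGGG vs CCGTAT ✗; k=7: AGTTGGG vs CCGTATA ✗.
No overlap length from 1 to 7 is perfect, so the longest perfect 3' overlap is 0.

Longest perfect overlap: 0 complementary base pairs; below the dimer-risk threshold (threshold 4).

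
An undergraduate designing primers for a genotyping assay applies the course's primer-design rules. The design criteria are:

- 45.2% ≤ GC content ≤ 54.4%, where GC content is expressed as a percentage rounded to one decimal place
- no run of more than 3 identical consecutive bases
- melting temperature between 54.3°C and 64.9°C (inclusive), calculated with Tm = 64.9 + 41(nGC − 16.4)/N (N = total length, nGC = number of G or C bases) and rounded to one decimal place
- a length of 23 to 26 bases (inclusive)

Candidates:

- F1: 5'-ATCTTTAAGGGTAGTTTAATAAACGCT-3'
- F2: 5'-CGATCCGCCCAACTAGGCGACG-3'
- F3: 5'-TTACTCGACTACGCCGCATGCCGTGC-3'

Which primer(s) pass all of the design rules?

F1 (27 nt, A=9 T=10 G=5 C=3): GC 8/27 = 29.6%, outside 45.2–54.4% ✗; longest run = 3 ✓; Tm = 64.9 + 41·(8 − 16.4)/27 = 52.1°C, outside 54.3–64.9°C ✗; length 27, outside 23–26 ✗ — fails.
F2 (22 nt, A=5 T=2 G=6 C=9): GC 15/22 = 68.2%, outside 45.2–54.4% ✗; longest run = 3 ✓; Tm = 64.9 + 41·(15 − 16.4)/22 = 62.3°C ✓; length 22, outside 23–26 ✗ — fails.
F3 (26 nt, A=4 T=6 G=6 C=10): GC 16/26 = 61.5%, outside 45.2–54.4% ✗; longest run = 2 ✓; Tm = 64.9 + 41·(16 − 16.4)/26 = 64.3°C ✓; length 26 ✓ — fails.

None of the candidates satisfy all criteria.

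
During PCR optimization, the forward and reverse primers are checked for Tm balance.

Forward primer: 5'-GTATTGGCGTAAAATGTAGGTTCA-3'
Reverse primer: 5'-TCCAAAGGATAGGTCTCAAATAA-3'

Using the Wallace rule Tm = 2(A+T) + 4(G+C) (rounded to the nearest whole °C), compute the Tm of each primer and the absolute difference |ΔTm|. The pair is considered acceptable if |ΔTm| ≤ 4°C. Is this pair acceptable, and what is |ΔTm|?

Forward: A=7 T=8 G=7 C=2 → Tm = 2·15 + 4·9 = 66°C.
Reverse: A=10 T=5 G=4 C=4 → Tm = 2·15 + 4·8 = 62°C.
|ΔTm| = |66 − 62| = 4°C, ≤ 4°C.

|ΔTm| = 4°C; the pair is acceptable.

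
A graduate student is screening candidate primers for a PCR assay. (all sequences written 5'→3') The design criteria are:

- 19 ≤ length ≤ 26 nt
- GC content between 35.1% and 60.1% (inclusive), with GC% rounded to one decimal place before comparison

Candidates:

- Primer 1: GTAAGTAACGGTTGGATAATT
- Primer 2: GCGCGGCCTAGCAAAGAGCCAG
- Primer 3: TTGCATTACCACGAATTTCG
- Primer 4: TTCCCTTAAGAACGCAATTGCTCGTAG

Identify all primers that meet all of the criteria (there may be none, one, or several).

Primer 1 (21 nt, A=7 T=7 G=6 C=1): length 21 ✓; GC 7/21 = 33.3%, outside 35.1–60.1% ✗ — fails.
Primer 2 (22 nt, A=6 T=1 G=8 C=7): length 22 ✓; GC 15/22 = 68.2%, outside 35.1–60.1% ✗ — fails.
Primer 3 (20 nt, A=5 T=7 G=3 C=5): length 20 ✓; GC 8/20 = 40.0% ✓ — passes.
Primer 4 (27 nt, A=7 T=8 G=5 C=7): length 27, outside 19–26 ✗; GC 12/27 = 44.4% ✓ — fails.

Primer 3 only.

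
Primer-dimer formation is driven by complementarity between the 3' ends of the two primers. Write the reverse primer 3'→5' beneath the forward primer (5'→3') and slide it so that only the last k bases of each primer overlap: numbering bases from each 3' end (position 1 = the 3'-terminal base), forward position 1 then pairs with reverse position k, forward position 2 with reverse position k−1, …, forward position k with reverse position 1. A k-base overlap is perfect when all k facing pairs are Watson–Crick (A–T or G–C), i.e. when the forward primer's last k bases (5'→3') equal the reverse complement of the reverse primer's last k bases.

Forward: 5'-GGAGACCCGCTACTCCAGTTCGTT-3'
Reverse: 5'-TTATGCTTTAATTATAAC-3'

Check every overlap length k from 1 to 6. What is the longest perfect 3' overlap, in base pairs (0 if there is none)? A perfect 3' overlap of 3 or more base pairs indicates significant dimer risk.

Last 6 bases (5'→3') — forward …TTCGTT, reverse …TATAAC.
Reverse complement of the reverse primer's last 6 bases: GTTATA; its first k bases are the reverse complement of the reverse primer's last k bases, so a perfect k-base overlap needs the forward primer's last k bases to equal them.
Comparing (forward last k vs required): k=1: T vs G ✗; k=2: TT vs GT ✗; k=3: GTT vs GTT ✓; k=4: CGTT vs GTTA ✗; k=5: TCGTT vs GTTAT ✗; k=6: TTCGTT vs GTTATA ✗.
Only k = 3 is perfect, so the longest perfect 3' overlap is 3.

Longest perfect overlap: 3 complementary base pairs; significant dimer risk (threshold 3).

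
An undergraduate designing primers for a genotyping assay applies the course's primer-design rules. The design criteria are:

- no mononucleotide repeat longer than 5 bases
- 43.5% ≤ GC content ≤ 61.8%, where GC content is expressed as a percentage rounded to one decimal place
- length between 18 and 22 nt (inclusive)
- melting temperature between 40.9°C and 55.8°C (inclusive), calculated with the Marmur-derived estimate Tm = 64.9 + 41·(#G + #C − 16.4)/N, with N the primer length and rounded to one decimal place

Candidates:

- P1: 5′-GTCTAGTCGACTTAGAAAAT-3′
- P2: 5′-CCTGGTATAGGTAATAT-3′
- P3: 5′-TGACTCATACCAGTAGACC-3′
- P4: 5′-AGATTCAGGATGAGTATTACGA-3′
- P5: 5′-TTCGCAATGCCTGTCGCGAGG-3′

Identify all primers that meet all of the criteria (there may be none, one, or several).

P1 (20 nt, A=7 T=6 G=4 C=3): longest run = 4 ✓; GC 7/20 = 35.0%, outside 43.5–61.8% ✗; length 20 ✓; Tm = 64.9 + 41·(7 − 16.4)/20 = 45.6°C ✓ — fails.
P2 (17 nt, A=5 T=6 G=4 C=2): longest run = 2 ✓; GC 6/17 = 35.3%, outside 43.5–61.8% ✗; length 17, outside 18–22 ✗; Tm = 64.9 + 41·(6 − 16.4)/17 = 39.8°C, outside 40.9–55.8°C ✗ — fails.
P3 (19 nt, A=6 T=4 G=3 C=6): longest run = 2 ✓; GC 9/19 = 47.4% ✓; length 19 ✓; Tm = 64.9 + 41·(9 − 16.4)/19 = 48.9°C ✓ — passes.
P4 (22 nt, A=8 T=6 G=6 C=2): longest run = 2 ✓; GC 8/22 = 36.4%, outside 43.5–61.8% ✗; length 22 ✓; Tm = 64.9 + 41·(8 − 16.4)/22 = 49.2°C ✓ — fails.
P5 (21 nt, A=3 T=5 G=7 C=6): longest run = 2 ✓; GC 13/21 = 61.9%, outside 43.5–61.8% ✗; length 21 ✓; Tm = 64.9 + 41·(13 − 16.4)/21 = 58.3°C, outside 40.9–55.8°C ✗ — fails.

P3 only.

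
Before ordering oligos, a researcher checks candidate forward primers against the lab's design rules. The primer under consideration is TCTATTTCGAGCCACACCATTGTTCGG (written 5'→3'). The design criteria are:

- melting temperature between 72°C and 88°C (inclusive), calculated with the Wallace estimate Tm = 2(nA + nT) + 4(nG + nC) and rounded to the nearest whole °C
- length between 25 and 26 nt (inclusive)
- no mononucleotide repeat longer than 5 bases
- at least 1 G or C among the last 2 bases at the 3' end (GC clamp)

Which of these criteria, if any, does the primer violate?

Fails: length.

Base counts: A=5, T=9, G=5, C=8 (length 27).
Tm: Tm = 2·14 + 4·13 = 80°C ✓
length: length 27, outside 25–26 ✗
homopolymer run: longest run = 3 ✓
GC clamp: 3' end GG has 2 G/C ✓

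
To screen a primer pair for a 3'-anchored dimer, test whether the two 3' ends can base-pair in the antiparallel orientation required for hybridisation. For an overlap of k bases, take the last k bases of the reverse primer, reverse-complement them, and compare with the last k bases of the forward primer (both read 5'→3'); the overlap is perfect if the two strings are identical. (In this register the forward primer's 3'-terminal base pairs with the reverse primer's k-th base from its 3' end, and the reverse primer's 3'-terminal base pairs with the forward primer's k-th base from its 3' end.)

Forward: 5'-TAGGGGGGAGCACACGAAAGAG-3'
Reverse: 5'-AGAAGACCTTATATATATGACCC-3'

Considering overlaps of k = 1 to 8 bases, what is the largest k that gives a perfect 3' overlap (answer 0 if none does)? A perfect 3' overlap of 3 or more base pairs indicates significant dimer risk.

Last 8 bases (5'→3') — forward …CGAAAGAG, reverse …TATGACCC.
Reverse complement of the reverse primer's last 8 bases: GGGTCATA; its first k bases are the reverse complement of the reverse primer's last k bases, so a perfect k-base overlap needs the forward primer's last k bases to equal them.
Comparing (forward last k vs required): k=1: G vs G ✓; k=2: AG vs GG ✗; k=3: GAG vs GGG ✗; k=4: AGAG vs GGGT ✗; k=5: AAGAG vs GGGTC ✗; k=6: AAAGAG vs GGGTCA ✗; k=7: GAAAGAG vs GGGTCAT ✗; k=8: CGAAAGAG vs GGGTCATA ✗.
Only k = 1 is perfect, so the longest perfect 3' overlap is 1.

Longest perfect overlap: 1 complementary base pair; below the dimer-risk threshold (threshold 3).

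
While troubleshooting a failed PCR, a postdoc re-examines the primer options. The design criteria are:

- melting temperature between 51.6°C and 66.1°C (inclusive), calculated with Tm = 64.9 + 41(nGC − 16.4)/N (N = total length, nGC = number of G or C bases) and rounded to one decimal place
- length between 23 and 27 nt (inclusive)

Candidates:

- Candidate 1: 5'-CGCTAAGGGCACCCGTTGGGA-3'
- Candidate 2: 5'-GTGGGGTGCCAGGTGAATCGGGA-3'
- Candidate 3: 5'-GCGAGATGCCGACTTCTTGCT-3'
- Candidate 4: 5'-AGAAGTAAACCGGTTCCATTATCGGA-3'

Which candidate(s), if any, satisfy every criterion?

Candidate 1 (21 nt, A=4 T=3 G=8 C=6): Tm = 64.9 + 41·(14 − 16.4)/21 = 60.2°C ✓; length 21, outside 23–27 ✗ — fails.
Candidate 2 (23 nt, A=4 T=4 G=12 C=3): Tm = 64.9 + 41·(15 − 16.4)/23 = 62.4°C ✓; length 23 ✓ — passes.
Candidate 3 (21 nt, A=3 T=6 G=6 C=6): Tm = 64.9 + 41·(12 − 16.4)/21 = 56.3°C ✓; length 21, outside 23–27 ✗ — fails.
Candidate 4 (26 nt, A=9 T=6 G=6 C=5): Tm = 64.9 + 41·(11 − 16.4)/26 = 56.4°C ✓; length 26 ✓ — passes.

Candidate 2 and Candidate 4.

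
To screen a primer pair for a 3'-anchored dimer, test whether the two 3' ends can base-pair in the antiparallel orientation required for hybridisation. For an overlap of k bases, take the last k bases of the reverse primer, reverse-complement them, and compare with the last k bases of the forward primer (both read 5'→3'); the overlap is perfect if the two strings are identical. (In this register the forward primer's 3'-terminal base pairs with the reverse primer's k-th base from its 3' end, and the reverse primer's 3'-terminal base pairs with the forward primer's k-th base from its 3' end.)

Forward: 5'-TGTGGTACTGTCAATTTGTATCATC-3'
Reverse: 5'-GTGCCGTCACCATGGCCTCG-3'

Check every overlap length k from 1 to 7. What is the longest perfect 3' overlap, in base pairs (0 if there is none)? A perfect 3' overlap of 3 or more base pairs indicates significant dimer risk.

Last 7 bases (5'→3') — forward …TATCATC, reverse …GGCCTCG.
Reverse complement of the reverse primer's last 7 bases: CGAGGCC; its first k bases are the reverse complement of the reverse primer's last k bases, so a perfect k-base overlap needs the forward primer's last k bases to equal them.
Comparing (forward last k vs required): k=1: C vs C ✓; k=2: TC vs CG ✗; k=3: ATC vs CGA ✗; k=4: CATC vs CGAG ✗; k=5: TCATC vs CGAGG ✗; k=6: ATCATC vs CGAGGC ✗; k=7: TATCATC vs CGAGGCC ✗.
Only k = 1 is perfect, so the longest perfect 3' overlap is 1.

Longest perfect overlap: 1 complementary base pair; below the dimer-risk threshold (threshold 3).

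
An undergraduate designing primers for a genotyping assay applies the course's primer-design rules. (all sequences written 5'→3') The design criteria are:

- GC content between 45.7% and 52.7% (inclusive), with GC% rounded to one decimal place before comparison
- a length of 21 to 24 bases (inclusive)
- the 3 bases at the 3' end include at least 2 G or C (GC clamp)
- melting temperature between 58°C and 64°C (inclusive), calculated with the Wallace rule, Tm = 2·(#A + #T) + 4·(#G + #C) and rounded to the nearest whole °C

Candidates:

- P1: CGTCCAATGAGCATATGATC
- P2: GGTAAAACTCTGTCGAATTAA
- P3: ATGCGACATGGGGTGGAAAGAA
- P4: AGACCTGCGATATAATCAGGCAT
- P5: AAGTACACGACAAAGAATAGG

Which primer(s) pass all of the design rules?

P1 (20 nt, A=6 T=5 G=4 C=5): GC 9/20 = 45.0%, outside 45.7–52.7% ✗; length 20, outside 21–24 ✗; 3' end ATC has 1 G/C, need ≥2 ✗; Tm = 2·11 + 4·9 = 58°C ✓ — fails.
P2 (21 nt, A=8 T=6 G=4 C=3): GC 7/21 = 33.3%, outside 45.7–52.7% ✗; length 21 ✓; 3' end TAA has 0 G/C, need ≥2 ✗; Tm = 2·14 + 4·7 = 56°C, outside 58–64°C ✗ — fails.
P3 (22 nt, A=8 T=3 G=9 C=2): GC 11/22 = 50.0% ✓; length 22 ✓; 3' end GAA has 1 G/C, need ≥2 ✗; Tm = 2·11 + 4·11 = 66°C, outside 58–64°C ✗ — fails.
P4 (23 nt, A=8 T=5 G=5 C=5): GC 10/23 = 43.5%, outside 45.7–52.7% ✗; length 23 ✓; 3' end CAT has 1 G/C, need ≥2 ✗; Tm = 2·13 + 4·10 = 66°C, outside 58–64°C ✗ — fails.
P5 (21 nt, A=11 T=2 G=5 C=3): GC 8/21 = 38.1%, outside 45.7–52.7% ✗; length 21 ✓; 3' end AGG has 2 G/C ✓; Tm = 2·13 + 4·8 = 58°C ✓ — fails.

None of the candidates satisfy all criteria.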